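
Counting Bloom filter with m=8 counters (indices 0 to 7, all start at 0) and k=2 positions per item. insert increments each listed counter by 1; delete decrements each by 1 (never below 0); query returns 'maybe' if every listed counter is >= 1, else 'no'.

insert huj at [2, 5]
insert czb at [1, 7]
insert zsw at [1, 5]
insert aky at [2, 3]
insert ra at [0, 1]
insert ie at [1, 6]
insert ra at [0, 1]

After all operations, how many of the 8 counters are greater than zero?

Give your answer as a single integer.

Step 1: insert huj at [2, 5] -> counters=[0,0,1,0,0,1,0,0]
Step 2: insert czb at [1, 7] -> counters=[0,1,1,0,0,1,0,1]
Step 3: insert zsw at [1, 5] -> counters=[0,2,1,0,0,2,0,1]
Step 4: insert aky at [2, 3] -> counters=[0,2,2,1,0,2,0,1]
Step 5: insert ra at [0, 1] -> counters=[1,3,2,1,0,2,0,1]
Step 6: insert ie at [1, 6] -> counters=[1,4,2,1,0,2,1,1]
Step 7: insert ra at [0, 1] -> counters=[2,5,2,1,0,2,1,1]
Final counters=[2,5,2,1,0,2,1,1] -> 7 nonzero

Answer: 7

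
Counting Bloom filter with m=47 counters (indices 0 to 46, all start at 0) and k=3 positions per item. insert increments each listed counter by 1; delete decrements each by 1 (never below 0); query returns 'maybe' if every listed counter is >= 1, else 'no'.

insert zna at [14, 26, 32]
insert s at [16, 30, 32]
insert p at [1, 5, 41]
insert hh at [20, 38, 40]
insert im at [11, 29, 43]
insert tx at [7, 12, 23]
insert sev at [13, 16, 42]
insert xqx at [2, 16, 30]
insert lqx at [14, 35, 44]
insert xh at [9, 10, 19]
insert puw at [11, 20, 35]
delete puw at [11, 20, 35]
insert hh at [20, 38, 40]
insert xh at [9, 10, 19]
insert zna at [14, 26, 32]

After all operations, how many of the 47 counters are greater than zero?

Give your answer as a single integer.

Answer: 25

Derivation:
Step 1: insert zna at [14, 26, 32] -> counters=[0,0,0,0,0,0,0,0,0,0,0,0,0,0,1,0,0,0,0,0,0,0,0,0,0,0,1,0,0,0,0,0,1,0,0,0,0,0,0,0,0,0,0,0,0,0,0]
Step 2: insert s at [16, 30, 32] -> counters=[0,0,0,0,0,0,0,0,0,0,0,0,0,0,1,0,1,0,0,0,0,0,0,0,0,0,1,0,0,0,1,0,2,0,0,0,0,0,0,0,0,0,0,0,0,0,0]
Step 3: insert p at [1, 5, 41] -> counters=[0,1,0,0,0,1,0,0,0,0,0,0,0,0,1,0,1,0,0,0,0,0,0,0,0,0,1,0,0,0,1,0,2,0,0,0,0,0,0,0,0,1,0,0,0,0,0]
Step 4: insert hh at [20, 38, 40] -> counters=[0,1,0,0,0,1,0,0,0,0,0,0,0,0,1,0,1,0,0,0,1,0,0,0,0,0,1,0,0,0,1,0,2,0,0,0,0,0,1,0,1,1,0,0,0,0,0]
Step 5: insert im at [11, 29, 43] -> counters=[0,1,0,0,0,1,0,0,0,0,0,1,0,0,1,0,1,0,0,0,1,0,0,0,0,0,1,0,0,1,1,0,2,0,0,0,0,0,1,0,1,1,0,1,0,0,0]
Step 6: insert tx at [7, 12, 23] -> counters=[0,1,0,0,0,1,0,1,0,0,0,1,1,0,1,0,1,0,0,0,1,0,0,1,0,0,1,0,0,1,1,0,2,0,0,0,0,0,1,0,1,1,0,1,0,0,0]
Step 7: insert sev at [13, 16, 42] -> counters=[0,1,0,0,0,1,0,1,0,0,0,1,1,1,1,0,2,0,0,0,1,0,0,1,0,0,1,0,0,1,1,0,2,0,0,0,0,0,1,0,1,1,1,1,0,0,0]
Step 8: insert xqx at [2, 16, 30] -> counters=[0,1,1,0,0,1,0,1,0,0,0,1,1,1,1,0,3,0,0,0,1,0,0,1,0,0,1,0,0,1,2,0,2,0,0,0,0,0,1,0,1,1,1,1,0,0,0]
Step 9: insert lqx at [14, 35, 44] -> counters=[0,1,1,0,0,1,0,1,0,0,0,1,1,1,2,0,3,0,0,0,1,0,0,1,0,0,1,0,0,1,2,0,2,0,0,1,0,0,1,0,1,1,1,1,1,0,0]
Step 10: insert xh at [9, 10, 19] -> counters=[0,1,1,0,0,1,0,1,0,1,1,1,1,1,2,0,3,0,0,1,1,0,0,1,0,0,1,0,0,1,2,0,2,0,0,1,0,0,1,0,1,1,1,1,1,0,0]
Step 11: insert puw at [11, 20, 35] -> counters=[0,1,1,0,0,1,0,1,0,1,1,2,1,1,2,0,3,0,0,1,2,0,0,1,0,0,1,0,0,1,2,0,2,0,0,2,0,0,1,0,1,1,1,1,1,0,0]
Step 12: delete puw at [11, 20, 35] -> counters=[0,1,1,0,0,1,0,1,0,1,1,1,1,1,2,0,3,0,0,1,1,0,0,1,0,0,1,0,0,1,2,0,2,0,0,1,0,0,1,0,1,1,1,1,1,0,0]
Step 13: insert hh at [20, 38, 40] -> counters=[0,1,1,0,0,1,0,1,0,1,1,1,1,1,2,0,3,0,0,1,2,0,0,1,0,0,1,0,0,1,2,0,2,0,0,1,0,0,2,0,2,1,1,1,1,0,0]
Step 14: insert xh at [9, 10, 19] -> counters=[0,1,1,0,0,1,0,1,0,2,2,1,1,1,2,0,3,0,0,2,2,0,0,1,0,0,1,0,0,1,2,0,2,0,0,1,0,0,2,0,2,1,1,1,1,0,0]
Step 15: insert zna at [14, 26, 32] -> counters=[0,1,1,0,0,1,0,1,0,2,2,1,1,1,3,0,3,0,0,2,2,0,0,1,0,0,2,0,0,1,2,0,3,0,0,1,0,0,2,0,2,1,1,1,1,0,0]
Final counters=[0,1,1,0,0,1,0,1,0,2,2,1,1,1,3,0,3,0,0,2,2,0,0,1,0,0,2,0,0,1,2,0,3,0,0,1,0,0,2,0,2,1,1,1,1,0,0] -> 25 nonzero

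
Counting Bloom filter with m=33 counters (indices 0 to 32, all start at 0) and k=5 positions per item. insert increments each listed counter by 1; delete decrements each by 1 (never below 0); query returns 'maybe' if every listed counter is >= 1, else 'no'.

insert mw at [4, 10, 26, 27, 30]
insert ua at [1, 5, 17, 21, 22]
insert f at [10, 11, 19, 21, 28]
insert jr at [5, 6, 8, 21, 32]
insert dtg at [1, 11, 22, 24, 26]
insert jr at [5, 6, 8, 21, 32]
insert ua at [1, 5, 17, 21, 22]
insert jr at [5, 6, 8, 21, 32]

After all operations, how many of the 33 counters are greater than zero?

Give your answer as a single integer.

Step 1: insert mw at [4, 10, 26, 27, 30] -> counters=[0,0,0,0,1,0,0,0,0,0,1,0,0,0,0,0,0,0,0,0,0,0,0,0,0,0,1,1,0,0,1,0,0]
Step 2: insert ua at [1, 5, 17, 21, 22] -> counters=[0,1,0,0,1,1,0,0,0,0,1,0,0,0,0,0,0,1,0,0,0,1,1,0,0,0,1,1,0,0,1,0,0]
Step 3: insert f at [10, 11, 19, 21, 28] -> counters=[0,1,0,0,1,1,0,0,0,0,2,1,0,0,0,0,0,1,0,1,0,2,1,0,0,0,1,1,1,0,1,0,0]
Step 4: insert jr at [5, 6, 8, 21, 32] -> counters=[0,1,0,0,1,2,1,0,1,0,2,1,0,0,0,0,0,1,0,1,0,3,1,0,0,0,1,1,1,0,1,0,1]
Step 5: insert dtg at [1, 11, 22, 24, 26] -> counters=[0,2,0,0,1,2,1,0,1,0,2,2,0,0,0,0,0,1,0,1,0,3,2,0,1,0,2,1,1,0,1,0,1]
Step 6: insert jr at [5, 6, 8, 21, 32] -> counters=[0,2,0,0,1,3,2,0,2,0,2,2,0,0,0,0,0,1,0,1,0,4,2,0,1,0,2,1,1,0,1,0,2]
Step 7: insert ua at [1, 5, 17, 21, 22] -> counters=[0,3,0,0,1,4,2,0,2,0,2,2,0,0,0,0,0,2,0,1,0,5,3,0,1,0,2,1,1,0,1,0,2]
Step 8: insert jr at [5, 6, 8, 21, 32] -> counters=[0,3,0,0,1,5,3,0,3,0,2,2,0,0,0,0,0,2,0,1,0,6,3,0,1,0,2,1,1,0,1,0,3]
Final counters=[0,3,0,0,1,5,3,0,3,0,2,2,0,0,0,0,0,2,0,1,0,6,3,0,1,0,2,1,1,0,1,0,3] -> 17 nonzero

Answer: 17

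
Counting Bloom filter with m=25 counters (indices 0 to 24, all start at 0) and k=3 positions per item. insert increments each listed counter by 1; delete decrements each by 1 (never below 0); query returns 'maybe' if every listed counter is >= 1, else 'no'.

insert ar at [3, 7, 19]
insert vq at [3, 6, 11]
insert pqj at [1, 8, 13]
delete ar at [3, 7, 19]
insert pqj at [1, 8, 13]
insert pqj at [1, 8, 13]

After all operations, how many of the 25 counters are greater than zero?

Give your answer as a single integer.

Step 1: insert ar at [3, 7, 19] -> counters=[0,0,0,1,0,0,0,1,0,0,0,0,0,0,0,0,0,0,0,1,0,0,0,0,0]
Step 2: insert vq at [3, 6, 11] -> counters=[0,0,0,2,0,0,1,1,0,0,0,1,0,0,0,0,0,0,0,1,0,0,0,0,0]
Step 3: insert pqj at [1, 8, 13] -> counters=[0,1,0,2,0,0,1,1,1,0,0,1,0,1,0,0,0,0,0,1,0,0,0,0,0]
Step 4: delete ar at [3, 7, 19] -> counters=[0,1,0,1,0,0,1,0,1,0,0,1,0,1,0,0,0,0,0,0,0,0,0,0,0]
Step 5: insert pqj at [1, 8, 13] -> counters=[0,2,0,1,0,0,1,0,2,0,0,1,0,2,0,0,0,0,0,0,0,0,0,0,0]
Step 6: insert pqj at [1, 8, 13] -> counters=[0,3,0,1,0,0,1,0,3,0,0,1,0,3,0,0,0,0,0,0,0,0,0,0,0]
Final counters=[0,3,0,1,0,0,1,0,3,0,0,1,0,3,0,0,0,0,0,0,0,0,0,0,0] -> 6 nonzero

Answer: 6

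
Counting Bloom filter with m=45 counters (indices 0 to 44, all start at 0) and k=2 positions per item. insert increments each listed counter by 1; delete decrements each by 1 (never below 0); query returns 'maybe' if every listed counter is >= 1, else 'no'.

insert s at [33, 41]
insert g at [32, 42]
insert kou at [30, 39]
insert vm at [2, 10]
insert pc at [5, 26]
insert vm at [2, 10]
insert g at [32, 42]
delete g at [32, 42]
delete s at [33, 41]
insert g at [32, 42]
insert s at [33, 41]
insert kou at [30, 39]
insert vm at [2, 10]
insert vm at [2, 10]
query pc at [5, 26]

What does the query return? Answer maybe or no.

Step 1: insert s at [33, 41] -> counters=[0,0,0,0,0,0,0,0,0,0,0,0,0,0,0,0,0,0,0,0,0,0,0,0,0,0,0,0,0,0,0,0,0,1,0,0,0,0,0,0,0,1,0,0,0]
Step 2: insert g at [32, 42] -> counters=[0,0,0,0,0,0,0,0,0,0,0,0,0,0,0,0,0,0,0,0,0,0,0,0,0,0,0,0,0,0,0,0,1,1,0,0,0,0,0,0,0,1,1,0,0]
Step 3: insert kou at [30, 39] -> counters=[0,0,0,0,0,0,0,0,0,0,0,0,0,0,0,0,0,0,0,0,0,0,0,0,0,0,0,0,0,0,1,0,1,1,0,0,0,0,0,1,0,1,1,0,0]
Step 4: insert vm at [2, 10] -> counters=[0,0,1,0,0,0,0,0,0,0,1,0,0,0,0,0,0,0,0,0,0,0,0,0,0,0,0,0,0,0,1,0,1,1,0,0,0,0,0,1,0,1,1,0,0]
Step 5: insert pc at [5, 26] -> counters=[0,0,1,0,0,1,0,0,0,0,1,0,0,0,0,0,0,0,0,0,0,0,0,0,0,0,1,0,0,0,1,0,1,1,0,0,0,0,0,1,0,1,1,0,0]
Step 6: insert vm at [2, 10] -> counters=[0,0,2,0,0,1,0,0,0,0,2,0,0,0,0,0,0,0,0,0,0,0,0,0,0,0,1,0,0,0,1,0,1,1,0,0,0,0,0,1,0,1,1,0,0]
Step 7: insert g at [32, 42] -> counters=[0,0,2,0,0,1,0,0,0,0,2,0,0,0,0,0,0,0,0,0,0,0,0,0,0,0,1,0,0,0,1,0,2,1,0,0,0,0,0,1,0,1,2,0,0]
Step 8: delete g at [32, 42] -> counters=[0,0,2,0,0,1,0,0,0,0,2,0,0,0,0,0,0,0,0,0,0,0,0,0,0,0,1,0,0,0,1,0,1,1,0,0,0,0,0,1,0,1,1,0,0]
Step 9: delete s at [33, 41] -> counters=[0,0,2,0,0,1,0,0,0,0,2,0,0,0,0,0,0,0,0,0,0,0,0,0,0,0,1,0,0,0,1,0,1,0,0,0,0,0,0,1,0,0,1,0,0]
Step 10: insert g at [32, 42] -> counters=[0,0,2,0,0,1,0,0,0,0,2,0,0,0,0,0,0,0,0,0,0,0,0,0,0,0,1,0,0,0,1,0,2,0,0,0,0,0,0,1,0,0,2,0,0]
Step 11: insert s at [33, 41] -> counters=[0,0,2,0,0,1,0,0,0,0,2,0,0,0,0,0,0,0,0,0,0,0,0,0,0,0,1,0,0,0,1,0,2,1,0,0,0,0,0,1,0,1,2,0,0]
Step 12: insert kou at [30, 39] -> counters=[0,0,2,0,0,1,0,0,0,0,2,0,0,0,0,0,0,0,0,0,0,0,0,0,0,0,1,0,0,0,2,0,2,1,0,0,0,0,0,2,0,1,2,0,0]
Step 13: insert vm at [2, 10] -> counters=[0,0,3,0,0,1,0,0,0,0,3,0,0,0,0,0,0,0,0,0,0,0,0,0,0,0,1,0,0,0,2,0,2,1,0,0,0,0,0,2,0,1,2,0,0]
Step 14: insert vm at [2, 10] -> counters=[0,0,4,0,0,1,0,0,0,0,4,0,0,0,0,0,0,0,0,0,0,0,0,0,0,0,1,0,0,0,2,0,2,1,0,0,0,0,0,2,0,1,2,0,0]
Query pc: check counters[5]=1 counters[26]=1 -> maybe

Answer: maybe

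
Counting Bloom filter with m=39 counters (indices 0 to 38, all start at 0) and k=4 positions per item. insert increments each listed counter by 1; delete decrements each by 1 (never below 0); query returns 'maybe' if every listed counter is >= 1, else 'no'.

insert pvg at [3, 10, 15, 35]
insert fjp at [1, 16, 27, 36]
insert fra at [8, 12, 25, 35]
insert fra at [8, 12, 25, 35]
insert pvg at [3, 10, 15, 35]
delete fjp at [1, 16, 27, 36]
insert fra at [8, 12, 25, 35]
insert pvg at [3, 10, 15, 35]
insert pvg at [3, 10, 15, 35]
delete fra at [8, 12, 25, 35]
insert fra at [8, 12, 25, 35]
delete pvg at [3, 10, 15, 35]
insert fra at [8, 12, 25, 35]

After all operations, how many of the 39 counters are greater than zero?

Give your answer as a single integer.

Step 1: insert pvg at [3, 10, 15, 35] -> counters=[0,0,0,1,0,0,0,0,0,0,1,0,0,0,0,1,0,0,0,0,0,0,0,0,0,0,0,0,0,0,0,0,0,0,0,1,0,0,0]
Step 2: insert fjp at [1, 16, 27, 36] -> counters=[0,1,0,1,0,0,0,0,0,0,1,0,0,0,0,1,1,0,0,0,0,0,0,0,0,0,0,1,0,0,0,0,0,0,0,1,1,0,0]
Step 3: insert fra at [8, 12, 25, 35] -> counters=[0,1,0,1,0,0,0,0,1,0,1,0,1,0,0,1,1,0,0,0,0,0,0,0,0,1,0,1,0,0,0,0,0,0,0,2,1,0,0]
Step 4: insert fra at [8, 12, 25, 35] -> counters=[0,1,0,1,0,0,0,0,2,0,1,0,2,0,0,1,1,0,0,0,0,0,0,0,0,2,0,1,0,0,0,0,0,0,0,3,1,0,0]
Step 5: insert pvg at [3, 10, 15, 35] -> counters=[0,1,0,2,0,0,0,0,2,0,2,0,2,0,0,2,1,0,0,0,0,0,0,0,0,2,0,1,0,0,0,0,0,0,0,4,1,0,0]
Step 6: delete fjp at [1, 16, 27, 36] -> counters=[0,0,0,2,0,0,0,0,2,0,2,0,2,0,0,2,0,0,0,0,0,0,0,0,0,2,0,0,0,0,0,0,0,0,0,4,0,0,0]
Step 7: insert fra at [8, 12, 25, 35] -> counters=[0,0,0,2,0,0,0,0,3,0,2,0,3,0,0,2,0,0,0,0,0,0,0,0,0,3,0,0,0,0,0,0,0,0,0,5,0,0,0]
Step 8: insert pvg at [3, 10, 15, 35] -> counters=[0,0,0,3,0,0,0,0,3,0,3,0,3,0,0,3,0,0,0,0,0,0,0,0,0,3,0,0,0,0,0,0,0,0,0,6,0,0,0]
Step 9: insert pvg at [3, 10, 15, 35] -> counters=[0,0,0,4,0,0,0,0,3,0,4,0,3,0,0,4,0,0,0,0,0,0,0,0,0,3,0,0,0,0,0,0,0,0,0,7,0,0,0]
Step 10: delete fra at [8, 12, 25, 35] -> counters=[0,0,0,4,0,0,0,0,2,0,4,0,2,0,0,4,0,0,0,0,0,0,0,0,0,2,0,0,0,0,0,0,0,0,0,6,0,0,0]
Step 11: insert fra at [8, 12, 25, 35] -> counters=[0,0,0,4,0,0,0,0,3,0,4,0,3,0,0,4,0,0,0,0,0,0,0,0,0,3,0,0,0,0,0,0,0,0,0,7,0,0,0]
Step 12: delete pvg at [3, 10, 15, 35] -> counters=[0,0,0,3,0,0,0,0,3,0,3,0,3,0,0,3,0,0,0,0,0,0,0,0,0,3,0,0,0,0,0,0,0,0,0,6,0,0,0]
Step 13: insert fra at [8, 12, 25, 35] -> counters=[0,0,0,3,0,0,0,0,4,0,3,0,4,0,0,3,0,0,0,0,0,0,0,0,0,4,0,0,0,0,0,0,0,0,0,7,0,0,0]
Final counters=[0,0,0,3,0,0,0,0,4,0,3,0,4,0,0,3,0,0,0,0,0,0,0,0,0,4,0,0,0,0,0,0,0,0,0,7,0,0,0] -> 7 nonzero

Answer: 7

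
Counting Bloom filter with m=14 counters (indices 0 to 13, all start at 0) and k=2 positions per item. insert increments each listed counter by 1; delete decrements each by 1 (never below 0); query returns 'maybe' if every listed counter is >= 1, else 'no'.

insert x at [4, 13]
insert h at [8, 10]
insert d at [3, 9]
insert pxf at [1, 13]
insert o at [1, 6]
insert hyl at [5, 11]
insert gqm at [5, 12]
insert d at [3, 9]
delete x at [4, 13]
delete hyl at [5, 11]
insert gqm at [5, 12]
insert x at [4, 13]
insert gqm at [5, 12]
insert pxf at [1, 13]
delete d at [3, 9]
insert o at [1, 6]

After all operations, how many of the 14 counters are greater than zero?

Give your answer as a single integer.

Answer: 10

Derivation:
Step 1: insert x at [4, 13] -> counters=[0,0,0,0,1,0,0,0,0,0,0,0,0,1]
Step 2: insert h at [8, 10] -> counters=[0,0,0,0,1,0,0,0,1,0,1,0,0,1]
Step 3: insert d at [3, 9] -> counters=[0,0,0,1,1,0,0,0,1,1,1,0,0,1]
Step 4: insert pxf at [1, 13] -> counters=[0,1,0,1,1,0,0,0,1,1,1,0,0,2]
Step 5: insert o at [1, 6] -> counters=[0,2,0,1,1,0,1,0,1,1,1,0,0,2]
Step 6: insert hyl at [5, 11] -> counters=[0,2,0,1,1,1,1,0,1,1,1,1,0,2]
Step 7: insert gqm at [5, 12] -> counters=[0,2,0,1,1,2,1,0,1,1,1,1,1,2]
Step 8: insert d at [3, 9] -> counters=[0,2,0,2,1,2,1,0,1,2,1,1,1,2]
Step 9: delete x at [4, 13] -> counters=[0,2,0,2,0,2,1,0,1,2,1,1,1,1]
Step 10: delete hyl at [5, 11] -> counters=[0,2,0,2,0,1,1,0,1,2,1,0,1,1]
Step 11: insert gqm at [5, 12] -> counters=[0,2,0,2,0,2,1,0,1,2,1,0,2,1]
Step 12: insert x at [4, 13] -> counters=[0,2,0,2,1,2,1,0,1,2,1,0,2,2]
Step 13: insert gqm at [5, 12] -> counters=[0,2,0,2,1,3,1,0,1,2,1,0,3,2]
Step 14: insert pxf at [1, 13] -> counters=[0,3,0,2,1,3,1,0,1,2,1,0,3,3]
Step 15: delete d at [3, 9] -> counters=[0,3,0,1,1,3,1,0,1,1,1,0,3,3]
Step 16: insert o at [1, 6] -> counters=[0,4,0,1,1,3,2,0,1,1,1,0,3,3]
Final counters=[0,4,0,1,1,3,2,0,1,1,1,0,3,3] -> 10 nonzero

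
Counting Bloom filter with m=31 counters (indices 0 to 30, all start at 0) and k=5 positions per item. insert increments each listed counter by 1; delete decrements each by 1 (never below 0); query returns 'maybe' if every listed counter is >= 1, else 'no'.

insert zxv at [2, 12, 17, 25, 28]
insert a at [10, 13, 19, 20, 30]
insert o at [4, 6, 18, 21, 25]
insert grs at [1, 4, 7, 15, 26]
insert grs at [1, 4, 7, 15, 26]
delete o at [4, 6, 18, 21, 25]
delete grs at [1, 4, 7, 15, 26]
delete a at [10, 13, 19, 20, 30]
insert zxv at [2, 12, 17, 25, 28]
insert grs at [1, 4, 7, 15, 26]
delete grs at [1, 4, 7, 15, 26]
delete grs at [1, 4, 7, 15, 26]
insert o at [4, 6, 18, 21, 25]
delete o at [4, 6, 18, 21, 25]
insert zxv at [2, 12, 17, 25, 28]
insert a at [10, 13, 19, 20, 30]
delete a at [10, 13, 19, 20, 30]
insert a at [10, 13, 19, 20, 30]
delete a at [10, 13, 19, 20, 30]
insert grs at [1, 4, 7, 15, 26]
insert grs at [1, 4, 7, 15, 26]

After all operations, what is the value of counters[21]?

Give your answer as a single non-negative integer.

Step 1: insert zxv at [2, 12, 17, 25, 28] -> counters=[0,0,1,0,0,0,0,0,0,0,0,0,1,0,0,0,0,1,0,0,0,0,0,0,0,1,0,0,1,0,0]
Step 2: insert a at [10, 13, 19, 20, 30] -> counters=[0,0,1,0,0,0,0,0,0,0,1,0,1,1,0,0,0,1,0,1,1,0,0,0,0,1,0,0,1,0,1]
Step 3: insert o at [4, 6, 18, 21, 25] -> counters=[0,0,1,0,1,0,1,0,0,0,1,0,1,1,0,0,0,1,1,1,1,1,0,0,0,2,0,0,1,0,1]
Step 4: insert grs at [1, 4, 7, 15, 26] -> counters=[0,1,1,0,2,0,1,1,0,0,1,0,1,1,0,1,0,1,1,1,1,1,0,0,0,2,1,0,1,0,1]
Step 5: insert grs at [1, 4, 7, 15, 26] -> counters=[0,2,1,0,3,0,1,2,0,0,1,0,1,1,0,2,0,1,1,1,1,1,0,0,0,2,2,0,1,0,1]
Step 6: delete o at [4, 6, 18, 21, 25] -> counters=[0,2,1,0,2,0,0,2,0,0,1,0,1,1,0,2,0,1,0,1,1,0,0,0,0,1,2,0,1,0,1]
Step 7: delete grs at [1, 4, 7, 15, 26] -> counters=[0,1,1,0,1,0,0,1,0,0,1,0,1,1,0,1,0,1,0,1,1,0,0,0,0,1,1,0,1,0,1]
Step 8: delete a at [10, 13, 19, 20, 30] -> counters=[0,1,1,0,1,0,0,1,0,0,0,0,1,0,0,1,0,1,0,0,0,0,0,0,0,1,1,0,1,0,0]
Step 9: insert zxv at [2, 12, 17, 25, 28] -> counters=[0,1,2,0,1,0,0,1,0,0,0,0,2,0,0,1,0,2,0,0,0,0,0,0,0,2,1,0,2,0,0]
Step 10: insert grs at [1, 4, 7, 15, 26] -> counters=[0,2,2,0,2,0,0,2,0,0,0,0,2,0,0,2,0,2,0,0,0,0,0,0,0,2,2,0,2,0,0]
Step 11: delete grs at [1, 4, 7, 15, 26] -> counters=[0,1,2,0,1,0,0,1,0,0,0,0,2,0,0,1,0,2,0,0,0,0,0,0,0,2,1,0,2,0,0]
Step 12: delete grs at [1, 4, 7, 15, 26] -> counters=[0,0,2,0,0,0,0,0,0,0,0,0,2,0,0,0,0,2,0,0,0,0,0,0,0,2,0,0,2,0,0]
Step 13: insert o at [4, 6, 18, 21, 25] -> counters=[0,0,2,0,1,0,1,0,0,0,0,0,2,0,0,0,0,2,1,0,0,1,0,0,0,3,0,0,2,0,0]
Step 14: delete o at [4, 6, 18, 21, 25] -> counters=[0,0,2,0,0,0,0,0,0,0,0,0,2,0,0,0,0,2,0,0,0,0,0,0,0,2,0,0,2,0,0]
Step 15: insert zxv at [2, 12, 17, 25, 28] -> counters=[0,0,3,0,0,0,0,0,0,0,0,0,3,0,0,0,0,3,0,0,0,0,0,0,0,3,0,0,3,0,0]
Step 16: insert a at [10, 13, 19, 20, 30] -> counters=[0,0,3,0,0,0,0,0,0,0,1,0,3,1,0,0,0,3,0,1,1,0,0,0,0,3,0,0,3,0,1]
Step 17: delete a at [10, 13, 19, 20, 30] -> counters=[0,0,3,0,0,0,0,0,0,0,0,0,3,0,0,0,0,3,0,0,0,0,0,0,0,3,0,0,3,0,0]
Step 18: insert a at [10, 13, 19, 20, 30] -> counters=[0,0,3,0,0,0,0,0,0,0,1,0,3,1,0,0,0,3,0,1,1,0,0,0,0,3,0,0,3,0,1]
Step 19: delete a at [10, 13, 19, 20, 30] -> counters=[0,0,3,0,0,0,0,0,0,0,0,0,3,0,0,0,0,3,0,0,0,0,0,0,0,3,0,0,3,0,0]
Step 20: insert grs at [1, 4, 7, 15, 26] -> counters=[0,1,3,0,1,0,0,1,0,0,0,0,3,0,0,1,0,3,0,0,0,0,0,0,0,3,1,0,3,0,0]
Step 21: insert grs at [1, 4, 7, 15, 26] -> counters=[0,2,3,0,2,0,0,2,0,0,0,0,3,0,0,2,0,3,0,0,0,0,0,0,0,3,2,0,3,0,0]
Final counters=[0,2,3,0,2,0,0,2,0,0,0,0,3,0,0,2,0,3,0,0,0,0,0,0,0,3,2,0,3,0,0] -> counters[21]=0

Answer: 0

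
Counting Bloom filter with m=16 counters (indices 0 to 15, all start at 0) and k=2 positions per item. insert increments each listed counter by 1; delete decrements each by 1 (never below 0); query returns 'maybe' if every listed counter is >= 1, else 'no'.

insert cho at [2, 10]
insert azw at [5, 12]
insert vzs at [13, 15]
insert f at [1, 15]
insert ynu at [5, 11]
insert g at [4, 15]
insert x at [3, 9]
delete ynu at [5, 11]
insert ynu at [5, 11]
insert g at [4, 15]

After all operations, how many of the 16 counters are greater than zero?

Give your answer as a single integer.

Step 1: insert cho at [2, 10] -> counters=[0,0,1,0,0,0,0,0,0,0,1,0,0,0,0,0]
Step 2: insert azw at [5, 12] -> counters=[0,0,1,0,0,1,0,0,0,0,1,0,1,0,0,0]
Step 3: insert vzs at [13, 15] -> counters=[0,0,1,0,0,1,0,0,0,0,1,0,1,1,0,1]
Step 4: insert f at [1, 15] -> counters=[0,1,1,0,0,1,0,0,0,0,1,0,1,1,0,2]
Step 5: insert ynu at [5, 11] -> counters=[0,1,1,0,0,2,0,0,0,0,1,1,1,1,0,2]
Step 6: insert g at [4, 15] -> counters=[0,1,1,0,1,2,0,0,0,0,1,1,1,1,0,3]
Step 7: insert x at [3, 9] -> counters=[0,1,1,1,1,2,0,0,0,1,1,1,1,1,0,3]
Step 8: delete ynu at [5, 11] -> counters=[0,1,1,1,1,1,0,0,0,1,1,0,1,1,0,3]
Step 9: insert ynu at [5, 11] -> counters=[0,1,1,1,1,2,0,0,0,1,1,1,1,1,0,3]
Step 10: insert g at [4, 15] -> counters=[0,1,1,1,2,2,0,0,0,1,1,1,1,1,0,4]
Final counters=[0,1,1,1,2,2,0,0,0,1,1,1,1,1,0,4] -> 11 nonzero

Answer: 11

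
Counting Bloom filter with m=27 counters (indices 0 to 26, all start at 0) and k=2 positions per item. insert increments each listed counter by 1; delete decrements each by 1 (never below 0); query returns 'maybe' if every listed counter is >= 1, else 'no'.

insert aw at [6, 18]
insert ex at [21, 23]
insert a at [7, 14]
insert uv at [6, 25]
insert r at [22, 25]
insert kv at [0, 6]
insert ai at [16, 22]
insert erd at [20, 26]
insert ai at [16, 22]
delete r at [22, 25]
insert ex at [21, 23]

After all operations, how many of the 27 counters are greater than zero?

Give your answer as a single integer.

Answer: 12

Derivation:
Step 1: insert aw at [6, 18] -> counters=[0,0,0,0,0,0,1,0,0,0,0,0,0,0,0,0,0,0,1,0,0,0,0,0,0,0,0]
Step 2: insert ex at [21, 23] -> counters=[0,0,0,0,0,0,1,0,0,0,0,0,0,0,0,0,0,0,1,0,0,1,0,1,0,0,0]
Step 3: insert a at [7, 14] -> counters=[0,0,0,0,0,0,1,1,0,0,0,0,0,0,1,0,0,0,1,0,0,1,0,1,0,0,0]
Step 4: insert uv at [6, 25] -> counters=[0,0,0,0,0,0,2,1,0,0,0,0,0,0,1,0,0,0,1,0,0,1,0,1,0,1,0]
Step 5: insert r at [22, 25] -> counters=[0,0,0,0,0,0,2,1,0,0,0,0,0,0,1,0,0,0,1,0,0,1,1,1,0,2,0]
Step 6: insert kv at [0, 6] -> counters=[1,0,0,0,0,0,3,1,0,0,0,0,0,0,1,0,0,0,1,0,0,1,1,1,0,2,0]
Step 7: insert ai at [16, 22] -> counters=[1,0,0,0,0,0,3,1,0,0,0,0,0,0,1,0,1,0,1,0,0,1,2,1,0,2,0]
Step 8: insert erd at [20, 26] -> counters=[1,0,0,0,0,0,3,1,0,0,0,0,0,0,1,0,1,0,1,0,1,1,2,1,0,2,1]
Step 9: insert ai at [16, 22] -> counters=[1,0,0,0,0,0,3,1,0,0,0,0,0,0,1,0,2,0,1,0,1,1,3,1,0,2,1]
Step 10: delete r at [22, 25] -> counters=[1,0,0,0,0,0,3,1,0,0,0,0,0,0,1,0,2,0,1,0,1,1,2,1,0,1,1]
Step 11: insert ex at [21, 23] -> counters=[1,0,0,0,0,0,3,1,0,0,0,0,0,0,1,0,2,0,1,0,1,2,2,2,0,1,1]
Final counters=[1,0,0,0,0,0,3,1,0,0,0,0,0,0,1,0,2,0,1,0,1,2,2,2,0,1,1] -> 12 nonzero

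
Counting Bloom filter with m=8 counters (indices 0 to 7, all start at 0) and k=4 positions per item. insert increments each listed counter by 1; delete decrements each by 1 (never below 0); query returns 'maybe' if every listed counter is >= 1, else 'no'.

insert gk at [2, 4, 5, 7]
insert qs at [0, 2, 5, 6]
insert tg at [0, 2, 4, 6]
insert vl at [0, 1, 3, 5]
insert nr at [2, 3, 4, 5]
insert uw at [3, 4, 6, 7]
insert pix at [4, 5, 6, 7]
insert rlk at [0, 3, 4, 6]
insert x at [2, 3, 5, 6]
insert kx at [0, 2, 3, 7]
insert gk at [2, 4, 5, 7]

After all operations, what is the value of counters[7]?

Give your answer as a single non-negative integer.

Step 1: insert gk at [2, 4, 5, 7] -> counters=[0,0,1,0,1,1,0,1]
Step 2: insert qs at [0, 2, 5, 6] -> counters=[1,0,2,0,1,2,1,1]
Step 3: insert tg at [0, 2, 4, 6] -> counters=[2,0,3,0,2,2,2,1]
Step 4: insert vl at [0, 1, 3, 5] -> counters=[3,1,3,1,2,3,2,1]
Step 5: insert nr at [2, 3, 4, 5] -> counters=[3,1,4,2,3,4,2,1]
Step 6: insert uw at [3, 4, 6, 7] -> counters=[3,1,4,3,4,4,3,2]
Step 7: insert pix at [4, 5, 6, 7] -> counters=[3,1,4,3,5,5,4,3]
Step 8: insert rlk at [0, 3, 4, 6] -> counters=[4,1,4,4,6,5,5,3]
Step 9: insert x at [2, 3, 5, 6] -> counters=[4,1,5,5,6,6,6,3]
Step 10: insert kx at [0, 2, 3, 7] -> counters=[5,1,6,6,6,6,6,4]
Step 11: insert gk at [2, 4, 5, 7] -> counters=[5,1,7,6,7,7,6,5]
Final counters=[5,1,7,6,7,7,6,5] -> counters[7]=5

Answer: 5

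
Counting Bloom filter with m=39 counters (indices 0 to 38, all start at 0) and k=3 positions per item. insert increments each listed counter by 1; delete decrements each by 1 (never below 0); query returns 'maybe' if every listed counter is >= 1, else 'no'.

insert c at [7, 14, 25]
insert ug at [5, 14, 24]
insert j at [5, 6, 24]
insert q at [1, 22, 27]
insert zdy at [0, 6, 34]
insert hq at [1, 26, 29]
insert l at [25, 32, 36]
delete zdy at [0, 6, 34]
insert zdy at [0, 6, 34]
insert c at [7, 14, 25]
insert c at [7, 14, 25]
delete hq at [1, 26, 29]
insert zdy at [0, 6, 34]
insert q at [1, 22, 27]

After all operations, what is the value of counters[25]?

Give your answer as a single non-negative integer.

Answer: 4

Derivation:
Step 1: insert c at [7, 14, 25] -> counters=[0,0,0,0,0,0,0,1,0,0,0,0,0,0,1,0,0,0,0,0,0,0,0,0,0,1,0,0,0,0,0,0,0,0,0,0,0,0,0]
Step 2: insert ug at [5, 14, 24] -> counters=[0,0,0,0,0,1,0,1,0,0,0,0,0,0,2,0,0,0,0,0,0,0,0,0,1,1,0,0,0,0,0,0,0,0,0,0,0,0,0]
Step 3: insert j at [5, 6, 24] -> counters=[0,0,0,0,0,2,1,1,0,0,0,0,0,0,2,0,0,0,0,0,0,0,0,0,2,1,0,0,0,0,0,0,0,0,0,0,0,0,0]
Step 4: insert q at [1, 22, 27] -> counters=[0,1,0,0,0,2,1,1,0,0,0,0,0,0,2,0,0,0,0,0,0,0,1,0,2,1,0,1,0,0,0,0,0,0,0,0,0,0,0]
Step 5: insert zdy at [0, 6, 34] -> counters=[1,1,0,0,0,2,2,1,0,0,0,0,0,0,2,0,0,0,0,0,0,0,1,0,2,1,0,1,0,0,0,0,0,0,1,0,0,0,0]
Step 6: insert hq at [1, 26, 29] -> counters=[1,2,0,0,0,2,2,1,0,0,0,0,0,0,2,0,0,0,0,0,0,0,1,0,2,1,1,1,0,1,0,0,0,0,1,0,0,0,0]
Step 7: insert l at [25, 32, 36] -> counters=[1,2,0,0,0,2,2,1,0,0,0,0,0,0,2,0,0,0,0,0,0,0,1,0,2,2,1,1,0,1,0,0,1,0,1,0,1,0,0]
Step 8: delete zdy at [0, 6, 34] -> counters=[0,2,0,0,0,2,1,1,0,0,0,0,0,0,2,0,0,0,0,0,0,0,1,0,2,2,1,1,0,1,0,0,1,0,0,0,1,0,0]
Step 9: insert zdy at [0, 6, 34] -> counters=[1,2,0,0,0,2,2,1,0,0,0,0,0,0,2,0,0,0,0,0,0,0,1,0,2,2,1,1,0,1,0,0,1,0,1,0,1,0,0]
Step 10: insert c at [7, 14, 25] -> counters=[1,2,0,0,0,2,2,2,0,0,0,0,0,0,3,0,0,0,0,0,0,0,1,0,2,3,1,1,0,1,0,0,1,0,1,0,1,0,0]
Step 11: insert c at [7, 14, 25] -> counters=[1,2,0,0,0,2,2,3,0,0,0,0,0,0,4,0,0,0,0,0,0,0,1,0,2,4,1,1,0,1,0,0,1,0,1,0,1,0,0]
Step 12: delete hq at [1, 26, 29] -> counters=[1,1,0,0,0,2,2,3,0,0,0,0,0,0,4,0,0,0,0,0,0,0,1,0,2,4,0,1,0,0,0,0,1,0,1,0,1,0,0]
Step 13: insert zdy at [0, 6, 34] -> counters=[2,1,0,0,0,2,3,3,0,0,0,0,0,0,4,0,0,0,0,0,0,0,1,0,2,4,0,1,0,0,0,0,1,0,2,0,1,0,0]
Step 14: insert q at [1, 22, 27] -> counters=[2,2,0,0,0,2,3,3,0,0,0,0,0,0,4,0,0,0,0,0,0,0,2,0,2,4,0,2,0,0,0,0,1,0,2,0,1,0,0]
Final counters=[2,2,0,0,0,2,3,3,0,0,0,0,0,0,4,0,0,0,0,0,0,0,2,0,2,4,0,2,0,0,0,0,1,0,2,0,1,0,0] -> counters[25]=4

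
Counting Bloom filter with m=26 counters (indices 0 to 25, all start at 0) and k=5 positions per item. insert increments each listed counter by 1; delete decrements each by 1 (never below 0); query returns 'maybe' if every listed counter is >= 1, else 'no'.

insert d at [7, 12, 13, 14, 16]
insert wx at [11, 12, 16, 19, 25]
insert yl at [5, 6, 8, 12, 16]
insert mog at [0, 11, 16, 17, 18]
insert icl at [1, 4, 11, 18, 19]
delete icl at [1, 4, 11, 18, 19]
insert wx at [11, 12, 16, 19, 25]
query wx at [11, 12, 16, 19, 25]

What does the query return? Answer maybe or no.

Step 1: insert d at [7, 12, 13, 14, 16] -> counters=[0,0,0,0,0,0,0,1,0,0,0,0,1,1,1,0,1,0,0,0,0,0,0,0,0,0]
Step 2: insert wx at [11, 12, 16, 19, 25] -> counters=[0,0,0,0,0,0,0,1,0,0,0,1,2,1,1,0,2,0,0,1,0,0,0,0,0,1]
Step 3: insert yl at [5, 6, 8, 12, 16] -> counters=[0,0,0,0,0,1,1,1,1,0,0,1,3,1,1,0,3,0,0,1,0,0,0,0,0,1]
Step 4: insert mog at [0, 11, 16, 17, 18] -> counters=[1,0,0,0,0,1,1,1,1,0,0,2,3,1,1,0,4,1,1,1,0,0,0,0,0,1]
Step 5: insert icl at [1, 4, 11, 18, 19] -> counters=[1,1,0,0,1,1,1,1,1,0,0,3,3,1,1,0,4,1,2,2,0,0,0,0,0,1]
Step 6: delete icl at [1, 4, 11, 18, 19] -> counters=[1,0,0,0,0,1,1,1,1,0,0,2,3,1,1,0,4,1,1,1,0,0,0,0,0,1]
Step 7: insert wx at [11, 12, 16, 19, 25] -> counters=[1,0,0,0,0,1,1,1,1,0,0,3,4,1,1,0,5,1,1,2,0,0,0,0,0,2]
Query wx: check counters[11]=3 counters[12]=4 counters[16]=5 counters[19]=2 counters[25]=2 -> maybe

Answer: maybe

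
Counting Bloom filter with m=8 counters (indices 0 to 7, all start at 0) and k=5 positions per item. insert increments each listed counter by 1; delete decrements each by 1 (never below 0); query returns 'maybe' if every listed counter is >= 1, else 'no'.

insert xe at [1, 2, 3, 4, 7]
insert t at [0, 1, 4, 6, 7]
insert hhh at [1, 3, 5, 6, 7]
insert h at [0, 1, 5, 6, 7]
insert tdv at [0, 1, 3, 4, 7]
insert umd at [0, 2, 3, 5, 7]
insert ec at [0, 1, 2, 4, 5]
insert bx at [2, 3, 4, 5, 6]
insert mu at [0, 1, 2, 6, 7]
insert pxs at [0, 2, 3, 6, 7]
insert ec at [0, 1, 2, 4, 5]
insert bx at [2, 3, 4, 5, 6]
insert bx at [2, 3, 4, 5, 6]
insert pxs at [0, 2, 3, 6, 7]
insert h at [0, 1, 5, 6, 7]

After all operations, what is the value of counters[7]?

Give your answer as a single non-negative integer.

Answer: 10

Derivation:
Step 1: insert xe at [1, 2, 3, 4, 7] -> counters=[0,1,1,1,1,0,0,1]
Step 2: insert t at [0, 1, 4, 6, 7] -> counters=[1,2,1,1,2,0,1,2]
Step 3: insert hhh at [1, 3, 5, 6, 7] -> counters=[1,3,1,2,2,1,2,3]
Step 4: insert h at [0, 1, 5, 6, 7] -> counters=[2,4,1,2,2,2,3,4]
Step 5: insert tdv at [0, 1, 3, 4, 7] -> counters=[3,5,1,3,3,2,3,5]
Step 6: insert umd at [0, 2, 3, 5, 7] -> counters=[4,5,2,4,3,3,3,6]
Step 7: insert ec at [0, 1, 2, 4, 5] -> counters=[5,6,3,4,4,4,3,6]
Step 8: insert bx at [2, 3, 4, 5, 6] -> counters=[5,6,4,5,5,5,4,6]
Step 9: insert mu at [0, 1, 2, 6, 7] -> counters=[6,7,5,5,5,5,5,7]
Step 10: insert pxs at [0, 2, 3, 6, 7] -> counters=[7,7,6,6,5,5,6,8]
Step 11: insert ec at [0, 1, 2, 4, 5] -> counters=[8,8,7,6,6,6,6,8]
Step 12: insert bx at [2, 3, 4, 5, 6] -> counters=[8,8,8,7,7,7,7,8]
Step 13: insert bx at [2, 3, 4, 5, 6] -> counters=[8,8,9,8,8,8,8,8]
Step 14: insert pxs at [0, 2, 3, 6, 7] -> counters=[9,8,10,9,8,8,9,9]
Step 15: insert h at [0, 1, 5, 6, 7] -> counters=[10,9,10,9,8,9,10,10]
Final counters=[10,9,10,9,8,9,10,10] -> counters[7]=10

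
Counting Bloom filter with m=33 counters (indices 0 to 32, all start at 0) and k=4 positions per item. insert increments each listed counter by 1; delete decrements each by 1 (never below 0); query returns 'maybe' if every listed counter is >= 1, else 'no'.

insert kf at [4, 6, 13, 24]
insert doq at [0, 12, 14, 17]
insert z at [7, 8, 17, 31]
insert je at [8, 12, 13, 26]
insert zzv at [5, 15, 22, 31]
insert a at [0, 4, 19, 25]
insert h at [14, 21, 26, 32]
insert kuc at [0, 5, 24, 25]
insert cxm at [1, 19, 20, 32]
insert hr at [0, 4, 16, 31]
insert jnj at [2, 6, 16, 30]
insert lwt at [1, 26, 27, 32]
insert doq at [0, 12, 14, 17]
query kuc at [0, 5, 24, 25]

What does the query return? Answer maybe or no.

Step 1: insert kf at [4, 6, 13, 24] -> counters=[0,0,0,0,1,0,1,0,0,0,0,0,0,1,0,0,0,0,0,0,0,0,0,0,1,0,0,0,0,0,0,0,0]
Step 2: insert doq at [0, 12, 14, 17] -> counters=[1,0,0,0,1,0,1,0,0,0,0,0,1,1,1,0,0,1,0,0,0,0,0,0,1,0,0,0,0,0,0,0,0]
Step 3: insert z at [7, 8, 17, 31] -> counters=[1,0,0,0,1,0,1,1,1,0,0,0,1,1,1,0,0,2,0,0,0,0,0,0,1,0,0,0,0,0,0,1,0]
Step 4: insert je at [8, 12, 13, 26] -> counters=[1,0,0,0,1,0,1,1,2,0,0,0,2,2,1,0,0,2,0,0,0,0,0,0,1,0,1,0,0,0,0,1,0]
Step 5: insert zzv at [5, 15, 22, 31] -> counters=[1,0,0,0,1,1,1,1,2,0,0,0,2,2,1,1,0,2,0,0,0,0,1,0,1,0,1,0,0,0,0,2,0]
Step 6: insert a at [0, 4, 19, 25] -> counters=[2,0,0,0,2,1,1,1,2,0,0,0,2,2,1,1,0,2,0,1,0,0,1,0,1,1,1,0,0,0,0,2,0]
Step 7: insert h at [14, 21, 26, 32] -> counters=[2,0,0,0,2,1,1,1,2,0,0,0,2,2,2,1,0,2,0,1,0,1,1,0,1,1,2,0,0,0,0,2,1]
Step 8: insert kuc at [0, 5, 24, 25] -> counters=[3,0,0,0,2,2,1,1,2,0,0,0,2,2,2,1,0,2,0,1,0,1,1,0,2,2,2,0,0,0,0,2,1]
Step 9: insert cxm at [1, 19, 20, 32] -> counters=[3,1,0,0,2,2,1,1,2,0,0,0,2,2,2,1,0,2,0,2,1,1,1,0,2,2,2,0,0,0,0,2,2]
Step 10: insert hr at [0, 4, 16, 31] -> counters=[4,1,0,0,3,2,1,1,2,0,0,0,2,2,2,1,1,2,0,2,1,1,1,0,2,2,2,0,0,0,0,3,2]
Step 11: insert jnj at [2, 6, 16, 30] -> counters=[4,1,1,0,3,2,2,1,2,0,0,0,2,2,2,1,2,2,0,2,1,1,1,0,2,2,2,0,0,0,1,3,2]
Step 12: insert lwt at [1, 26, 27, 32] -> counters=[4,2,1,0,3,2,2,1,2,0,0,0,2,2,2,1,2,2,0,2,1,1,1,0,2,2,3,1,0,0,1,3,3]
Step 13: insert doq at [0, 12, 14, 17] -> counters=[5,2,1,0,3,2,2,1,2,0,0,0,3,2,3,1,2,3,0,2,1,1,1,0,2,2,3,1,0,0,1,3,3]
Query kuc: check counters[0]=5 counters[5]=2 counters[24]=2 counters[25]=2 -> maybe

Answer: maybe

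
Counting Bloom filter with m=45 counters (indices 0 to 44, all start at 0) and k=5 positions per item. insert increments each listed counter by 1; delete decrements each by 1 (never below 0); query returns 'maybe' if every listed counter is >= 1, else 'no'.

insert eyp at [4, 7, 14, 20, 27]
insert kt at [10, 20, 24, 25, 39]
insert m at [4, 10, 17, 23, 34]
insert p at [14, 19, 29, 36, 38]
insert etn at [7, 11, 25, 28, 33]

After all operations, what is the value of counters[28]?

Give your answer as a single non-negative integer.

Answer: 1

Derivation:
Step 1: insert eyp at [4, 7, 14, 20, 27] -> counters=[0,0,0,0,1,0,0,1,0,0,0,0,0,0,1,0,0,0,0,0,1,0,0,0,0,0,0,1,0,0,0,0,0,0,0,0,0,0,0,0,0,0,0,0,0]
Step 2: insert kt at [10, 20, 24, 25, 39] -> counters=[0,0,0,0,1,0,0,1,0,0,1,0,0,0,1,0,0,0,0,0,2,0,0,0,1,1,0,1,0,0,0,0,0,0,0,0,0,0,0,1,0,0,0,0,0]
Step 3: insert m at [4, 10, 17, 23, 34] -> counters=[0,0,0,0,2,0,0,1,0,0,2,0,0,0,1,0,0,1,0,0,2,0,0,1,1,1,0,1,0,0,0,0,0,0,1,0,0,0,0,1,0,0,0,0,0]
Step 4: insert p at [14, 19, 29, 36, 38] -> counters=[0,0,0,0,2,0,0,1,0,0,2,0,0,0,2,0,0,1,0,1,2,0,0,1,1,1,0,1,0,1,0,0,0,0,1,0,1,0,1,1,0,0,0,0,0]
Step 5: insert etn at [7, 11, 25, 28, 33] -> counters=[0,0,0,0,2,0,0,2,0,0,2,1,0,0,2,0,0,1,0,1,2,0,0,1,1,2,0,1,1,1,0,0,0,1,1,0,1,0,1,1,0,0,0,0,0]
Final counters=[0,0,0,0,2,0,0,2,0,0,2,1,0,0,2,0,0,1,0,1,2,0,0,1,1,2,0,1,1,1,0,0,0,1,1,0,1,0,1,1,0,0,0,0,0] -> counters[28]=1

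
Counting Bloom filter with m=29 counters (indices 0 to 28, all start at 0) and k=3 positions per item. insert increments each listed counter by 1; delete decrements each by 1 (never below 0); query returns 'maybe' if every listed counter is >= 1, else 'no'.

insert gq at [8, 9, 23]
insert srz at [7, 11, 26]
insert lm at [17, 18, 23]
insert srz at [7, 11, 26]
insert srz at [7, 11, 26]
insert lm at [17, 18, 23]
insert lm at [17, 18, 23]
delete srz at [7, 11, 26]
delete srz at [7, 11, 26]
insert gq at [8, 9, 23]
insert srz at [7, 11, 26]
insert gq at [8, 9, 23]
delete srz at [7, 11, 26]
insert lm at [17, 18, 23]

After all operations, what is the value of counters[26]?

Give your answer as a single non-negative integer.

Step 1: insert gq at [8, 9, 23] -> counters=[0,0,0,0,0,0,0,0,1,1,0,0,0,0,0,0,0,0,0,0,0,0,0,1,0,0,0,0,0]
Step 2: insert srz at [7, 11, 26] -> counters=[0,0,0,0,0,0,0,1,1,1,0,1,0,0,0,0,0,0,0,0,0,0,0,1,0,0,1,0,0]
Step 3: insert lm at [17, 18, 23] -> counters=[0,0,0,0,0,0,0,1,1,1,0,1,0,0,0,0,0,1,1,0,0,0,0,2,0,0,1,0,0]
Step 4: insert srz at [7, 11, 26] -> counters=[0,0,0,0,0,0,0,2,1,1,0,2,0,0,0,0,0,1,1,0,0,0,0,2,0,0,2,0,0]
Step 5: insert srz at [7, 11, 26] -> counters=[0,0,0,0,0,0,0,3,1,1,0,3,0,0,0,0,0,1,1,0,0,0,0,2,0,0,3,0,0]
Step 6: insert lm at [17, 18, 23] -> counters=[0,0,0,0,0,0,0,3,1,1,0,3,0,0,0,0,0,2,2,0,0,0,0,3,0,0,3,0,0]
Step 7: insert lm at [17, 18, 23] -> counters=[0,0,0,0,0,0,0,3,1,1,0,3,0,0,0,0,0,3,3,0,0,0,0,4,0,0,3,0,0]
Step 8: delete srz at [7, 11, 26] -> counters=[0,0,0,0,0,0,0,2,1,1,0,2,0,0,0,0,0,3,3,0,0,0,0,4,0,0,2,0,0]
Step 9: delete srz at [7, 11, 26] -> counters=[0,0,0,0,0,0,0,1,1,1,0,1,0,0,0,0,0,3,3,0,0,0,0,4,0,0,1,0,0]
Step 10: insert gq at [8, 9, 23] -> counters=[0,0,0,0,0,0,0,1,2,2,0,1,0,0,0,0,0,3,3,0,0,0,0,5,0,0,1,0,0]
Step 11: insert srz at [7, 11, 26] -> counters=[0,0,0,0,0,0,0,2,2,2,0,2,0,0,0,0,0,3,3,0,0,0,0,5,0,0,2,0,0]
Step 12: insert gq at [8, 9, 23] -> counters=[0,0,0,0,0,0,0,2,3,3,0,2,0,0,0,0,0,3,3,0,0,0,0,6,0,0,2,0,0]
Step 13: delete srz at [7, 11, 26] -> counters=[0,0,0,0,0,0,0,1,3,3,0,1,0,0,0,0,0,3,3,0,0,0,0,6,0,0,1,0,0]
Step 14: insert lm at [17, 18, 23] -> counters=[0,0,0,0,0,0,0,1,3,3,0,1,0,0,0,0,0,4,4,0,0,0,0,7,0,0,1,0,0]
Final counters=[0,0,0,0,0,0,0,1,3,3,0,1,0,0,0,0,0,4,4,0,0,0,0,7,0,0,1,0,0] -> counters[26]=1

Answer: 1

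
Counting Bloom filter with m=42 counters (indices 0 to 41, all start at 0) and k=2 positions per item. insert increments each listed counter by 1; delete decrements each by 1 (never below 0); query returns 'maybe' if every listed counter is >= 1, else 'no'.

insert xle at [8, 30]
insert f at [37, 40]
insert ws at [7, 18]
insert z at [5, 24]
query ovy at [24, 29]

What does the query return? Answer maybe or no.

Step 1: insert xle at [8, 30] -> counters=[0,0,0,0,0,0,0,0,1,0,0,0,0,0,0,0,0,0,0,0,0,0,0,0,0,0,0,0,0,0,1,0,0,0,0,0,0,0,0,0,0,0]
Step 2: insert f at [37, 40] -> counters=[0,0,0,0,0,0,0,0,1,0,0,0,0,0,0,0,0,0,0,0,0,0,0,0,0,0,0,0,0,0,1,0,0,0,0,0,0,1,0,0,1,0]
Step 3: insert ws at [7, 18] -> counters=[0,0,0,0,0,0,0,1,1,0,0,0,0,0,0,0,0,0,1,0,0,0,0,0,0,0,0,0,0,0,1,0,0,0,0,0,0,1,0,0,1,0]
Step 4: insert z at [5, 24] -> counters=[0,0,0,0,0,1,0,1,1,0,0,0,0,0,0,0,0,0,1,0,0,0,0,0,1,0,0,0,0,0,1,0,0,0,0,0,0,1,0,0,1,0]
Query ovy: check counters[24]=1 counters[29]=0 -> no

Answer: no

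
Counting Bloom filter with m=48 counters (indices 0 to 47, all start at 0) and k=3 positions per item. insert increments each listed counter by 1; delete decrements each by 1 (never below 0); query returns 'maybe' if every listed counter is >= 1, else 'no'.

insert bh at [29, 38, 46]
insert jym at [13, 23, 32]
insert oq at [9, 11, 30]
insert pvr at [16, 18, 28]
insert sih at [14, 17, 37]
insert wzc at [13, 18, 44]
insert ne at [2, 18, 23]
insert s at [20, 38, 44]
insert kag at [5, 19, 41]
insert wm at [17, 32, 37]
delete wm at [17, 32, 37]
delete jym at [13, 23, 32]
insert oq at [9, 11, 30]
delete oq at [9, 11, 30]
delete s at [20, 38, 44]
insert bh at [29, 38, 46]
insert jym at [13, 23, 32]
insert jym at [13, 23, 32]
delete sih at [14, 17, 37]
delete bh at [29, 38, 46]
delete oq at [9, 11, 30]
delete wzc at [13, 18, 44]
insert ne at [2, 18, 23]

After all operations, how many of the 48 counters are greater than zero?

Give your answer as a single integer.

Answer: 13

Derivation:
Step 1: insert bh at [29, 38, 46] -> counters=[0,0,0,0,0,0,0,0,0,0,0,0,0,0,0,0,0,0,0,0,0,0,0,0,0,0,0,0,0,1,0,0,0,0,0,0,0,0,1,0,0,0,0,0,0,0,1,0]
Step 2: insert jym at [13, 23, 32] -> counters=[0,0,0,0,0,0,0,0,0,0,0,0,0,1,0,0,0,0,0,0,0,0,0,1,0,0,0,0,0,1,0,0,1,0,0,0,0,0,1,0,0,0,0,0,0,0,1,0]
Step 3: insert oq at [9, 11, 30] -> counters=[0,0,0,0,0,0,0,0,0,1,0,1,0,1,0,0,0,0,0,0,0,0,0,1,0,0,0,0,0,1,1,0,1,0,0,0,0,0,1,0,0,0,0,0,0,0,1,0]
Step 4: insert pvr at [16, 18, 28] -> counters=[0,0,0,0,0,0,0,0,0,1,0,1,0,1,0,0,1,0,1,0,0,0,0,1,0,0,0,0,1,1,1,0,1,0,0,0,0,0,1,0,0,0,0,0,0,0,1,0]
Step 5: insert sih at [14, 17, 37] -> counters=[0,0,0,0,0,0,0,0,0,1,0,1,0,1,1,0,1,1,1,0,0,0,0,1,0,0,0,0,1,1,1,0,1,0,0,0,0,1,1,0,0,0,0,0,0,0,1,0]
Step 6: insert wzc at [13, 18, 44] -> counters=[0,0,0,0,0,0,0,0,0,1,0,1,0,2,1,0,1,1,2,0,0,0,0,1,0,0,0,0,1,1,1,0,1,0,0,0,0,1,1,0,0,0,0,0,1,0,1,0]
Step 7: insert ne at [2, 18, 23] -> counters=[0,0,1,0,0,0,0,0,0,1,0,1,0,2,1,0,1,1,3,0,0,0,0,2,0,0,0,0,1,1,1,0,1,0,0,0,0,1,1,0,0,0,0,0,1,0,1,0]
Step 8: insert s at [20, 38, 44] -> counters=[0,0,1,0,0,0,0,0,0,1,0,1,0,2,1,0,1,1,3,0,1,0,0,2,0,0,0,0,1,1,1,0,1,0,0,0,0,1,2,0,0,0,0,0,2,0,1,0]
Step 9: insert kag at [5, 19, 41] -> counters=[0,0,1,0,0,1,0,0,0,1,0,1,0,2,1,0,1,1,3,1,1,0,0,2,0,0,0,0,1,1,1,0,1,0,0,0,0,1,2,0,0,1,0,0,2,0,1,0]
Step 10: insert wm at [17, 32, 37] -> counters=[0,0,1,0,0,1,0,0,0,1,0,1,0,2,1,0,1,2,3,1,1,0,0,2,0,0,0,0,1,1,1,0,2,0,0,0,0,2,2,0,0,1,0,0,2,0,1,0]
Step 11: delete wm at [17, 32, 37] -> counters=[0,0,1,0,0,1,0,0,0,1,0,1,0,2,1,0,1,1,3,1,1,0,0,2,0,0,0,0,1,1,1,0,1,0,0,0,0,1,2,0,0,1,0,0,2,0,1,0]
Step 12: delete jym at [13, 23, 32] -> counters=[0,0,1,0,0,1,0,0,0,1,0,1,0,1,1,0,1,1,3,1,1,0,0,1,0,0,0,0,1,1,1,0,0,0,0,0,0,1,2,0,0,1,0,0,2,0,1,0]
Step 13: insert oq at [9, 11, 30] -> counters=[0,0,1,0,0,1,0,0,0,2,0,2,0,1,1,0,1,1,3,1,1,0,0,1,0,0,0,0,1,1,2,0,0,0,0,0,0,1,2,0,0,1,0,0,2,0,1,0]
Step 14: delete oq at [9, 11, 30] -> counters=[0,0,1,0,0,1,0,0,0,1,0,1,0,1,1,0,1,1,3,1,1,0,0,1,0,0,0,0,1,1,1,0,0,0,0,0,0,1,2,0,0,1,0,0,2,0,1,0]
Step 15: delete s at [20, 38, 44] -> counters=[0,0,1,0,0,1,0,0,0,1,0,1,0,1,1,0,1,1,3,1,0,0,0,1,0,0,0,0,1,1,1,0,0,0,0,0,0,1,1,0,0,1,0,0,1,0,1,0]
Step 16: insert bh at [29, 38, 46] -> counters=[0,0,1,0,0,1,0,0,0,1,0,1,0,1,1,0,1,1,3,1,0,0,0,1,0,0,0,0,1,2,1,0,0,0,0,0,0,1,2,0,0,1,0,0,1,0,2,0]
Step 17: insert jym at [13, 23, 32] -> counters=[0,0,1,0,0,1,0,0,0,1,0,1,0,2,1,0,1,1,3,1,0,0,0,2,0,0,0,0,1,2,1,0,1,0,0,0,0,1,2,0,0,1,0,0,1,0,2,0]
Step 18: insert jym at [13, 23, 32] -> counters=[0,0,1,0,0,1,0,0,0,1,0,1,0,3,1,0,1,1,3,1,0,0,0,3,0,0,0,0,1,2,1,0,2,0,0,0,0,1,2,0,0,1,0,0,1,0,2,0]
Step 19: delete sih at [14, 17, 37] -> counters=[0,0,1,0,0,1,0,0,0,1,0,1,0,3,0,0,1,0,3,1,0,0,0,3,0,0,0,0,1,2,1,0,2,0,0,0,0,0,2,0,0,1,0,0,1,0,2,0]
Step 20: delete bh at [29, 38, 46] -> counters=[0,0,1,0,0,1,0,0,0,1,0,1,0,3,0,0,1,0,3,1,0,0,0,3,0,0,0,0,1,1,1,0,2,0,0,0,0,0,1,0,0,1,0,0,1,0,1,0]
Step 21: delete oq at [9, 11, 30] -> counters=[0,0,1,0,0,1,0,0,0,0,0,0,0,3,0,0,1,0,3,1,0,0,0,3,0,0,0,0,1,1,0,0,2,0,0,0,0,0,1,0,0,1,0,0,1,0,1,0]
Step 22: delete wzc at [13, 18, 44] -> counters=[0,0,1,0,0,1,0,0,0,0,0,0,0,2,0,0,1,0,2,1,0,0,0,3,0,0,0,0,1,1,0,0,2,0,0,0,0,0,1,0,0,1,0,0,0,0,1,0]
Step 23: insert ne at [2, 18, 23] -> counters=[0,0,2,0,0,1,0,0,0,0,0,0,0,2,0,0,1,0,3,1,0,0,0,4,0,0,0,0,1,1,0,0,2,0,0,0,0,0,1,0,0,1,0,0,0,0,1,0]
Final counters=[0,0,2,0,0,1,0,0,0,0,0,0,0,2,0,0,1,0,3,1,0,0,0,4,0,0,0,0,1,1,0,0,2,0,0,0,0,0,1,0,0,1,0,0,0,0,1,0] -> 13 nonzero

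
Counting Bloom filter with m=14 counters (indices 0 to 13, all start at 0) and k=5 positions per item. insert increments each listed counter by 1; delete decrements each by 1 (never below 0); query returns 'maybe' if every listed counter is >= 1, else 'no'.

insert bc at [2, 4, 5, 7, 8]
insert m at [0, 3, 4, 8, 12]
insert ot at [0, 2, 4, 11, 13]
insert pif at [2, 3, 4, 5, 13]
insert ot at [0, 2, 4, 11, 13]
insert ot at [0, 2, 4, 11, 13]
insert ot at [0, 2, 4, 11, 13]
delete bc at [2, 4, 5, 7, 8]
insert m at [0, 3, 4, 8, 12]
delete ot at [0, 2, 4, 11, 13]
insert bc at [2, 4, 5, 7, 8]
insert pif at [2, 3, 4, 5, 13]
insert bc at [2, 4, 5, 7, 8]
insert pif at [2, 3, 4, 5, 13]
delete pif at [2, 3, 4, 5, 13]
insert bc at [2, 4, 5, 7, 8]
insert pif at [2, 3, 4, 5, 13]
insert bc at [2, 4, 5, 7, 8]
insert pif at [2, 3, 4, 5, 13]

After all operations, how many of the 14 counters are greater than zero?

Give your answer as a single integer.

Step 1: insert bc at [2, 4, 5, 7, 8] -> counters=[0,0,1,0,1,1,0,1,1,0,0,0,0,0]
Step 2: insert m at [0, 3, 4, 8, 12] -> counters=[1,0,1,1,2,1,0,1,2,0,0,0,1,0]
Step 3: insert ot at [0, 2, 4, 11, 13] -> counters=[2,0,2,1,3,1,0,1,2,0,0,1,1,1]
Step 4: insert pif at [2, 3, 4, 5, 13] -> counters=[2,0,3,2,4,2,0,1,2,0,0,1,1,2]
Step 5: insert ot at [0, 2, 4, 11, 13] -> counters=[3,0,4,2,5,2,0,1,2,0,0,2,1,3]
Step 6: insert ot at [0, 2, 4, 11, 13] -> counters=[4,0,5,2,6,2,0,1,2,0,0,3,1,4]
Step 7: insert ot at [0, 2, 4, 11, 13] -> counters=[5,0,6,2,7,2,0,1,2,0,0,4,1,5]
Step 8: delete bc at [2, 4, 5, 7, 8] -> counters=[5,0,5,2,6,1,0,0,1,0,0,4,1,5]
Step 9: insert m at [0, 3, 4, 8, 12] -> counters=[6,0,5,3,7,1,0,0,2,0,0,4,2,5]
Step 10: delete ot at [0, 2, 4, 11, 13] -> counters=[5,0,4,3,6,1,0,0,2,0,0,3,2,4]
Step 11: insert bc at [2, 4, 5, 7, 8] -> counters=[5,0,5,3,7,2,0,1,3,0,0,3,2,4]
Step 12: insert pif at [2, 3, 4, 5, 13] -> counters=[5,0,6,4,8,3,0,1,3,0,0,3,2,5]
Step 13: insert bc at [2, 4, 5, 7, 8] -> counters=[5,0,7,4,9,4,0,2,4,0,0,3,2,5]
Step 14: insert pif at [2, 3, 4, 5, 13] -> counters=[5,0,8,5,10,5,0,2,4,0,0,3,2,6]
Step 15: delete pif at [2, 3, 4, 5, 13] -> counters=[5,0,7,4,9,4,0,2,4,0,0,3,2,5]
Step 16: insert bc at [2, 4, 5, 7, 8] -> counters=[5,0,8,4,10,5,0,3,5,0,0,3,2,5]
Step 17: insert pif at [2, 3, 4, 5, 13] -> counters=[5,0,9,5,11,6,0,3,5,0,0,3,2,6]
Step 18: insert bc at [2, 4, 5, 7, 8] -> counters=[5,0,10,5,12,7,0,4,6,0,0,3,2,6]
Step 19: insert pif at [2, 3, 4, 5, 13] -> counters=[5,0,11,6,13,8,0,4,6,0,0,3,2,7]
Final counters=[5,0,11,6,13,8,0,4,6,0,0,3,2,7] -> 10 nonzero

Answer: 10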